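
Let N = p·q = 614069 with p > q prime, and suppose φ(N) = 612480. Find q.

661

φ(n) = (p−1)(q−1) = n − (p+q) + 1, so p + q = 614069 − 612480 + 1 = 1590.
p and q are the roots of t² − 1590t + 614069 = 0.
Discriminant: 1590² − 4·614069 = 2528100 − 2456276 = 71824; √71824 = 268.
q = (1590 − 268)/2 = 661, p = (1590 + 268)/2 = 929.
Check: 661 · 929 = 614069.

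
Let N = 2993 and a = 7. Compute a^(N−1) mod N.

7^1 ≡ 7 (mod 2993)
7^2 ≡ 7^2 = 49 ≡ 49 (mod 2993)
7^4 ≡ 49^2 = 2401 ≡ 2401 (mod 2993)
7^8 ≡ 2401^2 = 5764801 ≡ 283 (mod 2993)
7^16 ≡ 283^2 = 80089 ≡ 2271 (mod 2993)
7^32 ≡ 2271^2 = 5157441 ≡ 502 (mod 2993)
7^64 ≡ 502^2 = 252004 ≡ 592 (mod 2993)
7^128 ≡ 592^2 = 350464 ≡ 283 (mod 2993)
7^256 ≡ 283^2 = 80089 ≡ 2271 (mod 2993)
7^512 ≡ 2271^2 = 5157441 ≡ 502 (mod 2993)
7^1024 ≡ 502^2 = 252004 ≡ 592 (mod 2993)
7^2048 ≡ 592^2 = 350464 ≡ 283 (mod 2993)
2992 = 2048 + 512 + 256 + 128 + 32 + 16 in binary powers of 2.
So 7^2992 ≡ 283 · 502 · 2271 · 283 · 502 · 2271 ≡ 1322 (mod 2993).
Since 1322 ≠ 1, base 7 is a Fermat witness: 2993 is composite.

1322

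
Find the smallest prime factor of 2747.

2747 is odd.
Digit sum 20, not divisible by 3.
Ends in 7: not divisible by 5.
7: 2747 = 7·392 + 3
11: 2747 = 11·249 + 8
13: 2747 = 13·211 + 4
17: 2747 = 17·161 + 10
19: 2747 = 19·144 + 11
23: 2747 = 23·119 + 10
29: 2747 = 29·94 + 21
31: 2747 = 31·88 + 19
37: 2747 = 37·74 + 9
41: 2747 = 41·67

41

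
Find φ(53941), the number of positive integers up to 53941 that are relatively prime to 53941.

Factor: 53941 = 17 · 19 · 167.
φ(53941) = (17−1) · (19−1) · (167−1) = 16 · 18 · 166 = 47808.

47808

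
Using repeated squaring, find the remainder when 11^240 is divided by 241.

11^1 ≡ 11 (mod 241)
11^2 ≡ 11^2 = 121 ≡ 121 (mod 241)
11^4 ≡ 121^2 = 14641 ≡ 181 (mod 241)
11^8 ≡ 181^2 = 32761 ≡ 226 (mod 241)
11^16 ≡ 226^2 = 51076 ≡ 225 (mod 241)
11^32 ≡ 225^2 = 50625 ≡ 15 (mod 241)
11^64 ≡ 15^2 = 225 ≡ 225 (mod 241)
11^128 ≡ 225^2 = 50625 ≡ 15 (mod 241)
240 = 128 + 64 + 32 + 16 in binary powers of 2.
So 11^240 ≡ 15 · 225 · 15 · 225 ≡ 1 (mod 241).
Since the result is 1, base 11 gives no evidence that 241 is composite.

1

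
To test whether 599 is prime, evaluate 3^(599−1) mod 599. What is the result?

1

3^1 ≡ 3 (mod 599)
3^2 ≡ 3^2 = 9 ≡ 9 (mod 599)
3^4 ≡ 9^2 = 81 ≡ 81 (mod 599)
3^8 ≡ 81^2 = 6561 ≡ 571 (mod 599)
3^16 ≡ 571^2 = 326041 ≡ 185 (mod 599)
3^32 ≡ 185^2 = 34225 ≡ 82 (mod 599)
3^64 ≡ 82^2 = 6724 ≡ 135 (mod 599)
3^128 ≡ 135^2 = 18225 ≡ 255 (mod 599)
3^256 ≡ 255^2 = 65025 ≡ 333 (mod 599)
3^512 ≡ 333^2 = 110889 ≡ 74 (mod 599)
598 = 512 + 64 + 16 + 4 + 2 in binary powers of 2.
So 3^598 ≡ 74 · 135 · 185 · 81 · 9 ≡ 1 (mod 599).
Since the result is 1, base 3 gives no evidence that 599 is composite.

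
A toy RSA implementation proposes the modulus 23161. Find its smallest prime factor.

19

23161 is odd.
Digit sum 13, not divisible by 3.
Ends in 1: not divisible by 5.
7: 23161 = 7·3308 + 5
11: 23161 = 11·2105 + 6
13: 23161 = 13·1781 + 8
17: 23161 = 17·1362 + 7
19: 23161 = 19·1219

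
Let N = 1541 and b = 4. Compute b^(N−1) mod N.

967

4^1 ≡ 4 (mod 1541)
4^2 ≡ 4^2 = 16 ≡ 16 (mod 1541)
4^4 ≡ 16^2 = 256 ≡ 256 (mod 1541)
4^8 ≡ 256^2 = 65536 ≡ 814 (mod 1541)
4^16 ≡ 814^2 = 662596 ≡ 1507 (mod 1541)
4^32 ≡ 1507^2 = 2271049 ≡ 1156 (mod 1541)
4^64 ≡ 1156^2 = 1336336 ≡ 289 (mod 1541)
4^128 ≡ 289^2 = 83521 ≡ 307 (mod 1541)
4^256 ≡ 307^2 = 94249 ≡ 248 (mod 1541)
4^512 ≡ 248^2 = 61504 ≡ 1405 (mod 1541)
4^1024 ≡ 1405^2 = 1974025 ≡ 4 (mod 1541)
1540 = 1024 + 512 + 4 in binary powers of 2.
So 4^1540 ≡ 4 · 1405 · 256 ≡ 967 (mod 1541).
Since 967 ≠ 1, base 4 is a Fermat witness: 1541 is composite.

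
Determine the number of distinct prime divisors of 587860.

6

587860 = 2^2 · 146965
146965 = 5 · 29393
29393 = 7 · 4199
4199 = 13 · 323
323 = 17 · 19
587860 = 2^2 · 5 · 7 · 13 · 17 · 19, which has 6 distinct prime factors.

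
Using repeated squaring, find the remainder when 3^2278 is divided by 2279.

1257

3^1 ≡ 3 (mod 2279)
3^2 ≡ 3^2 = 9 ≡ 9 (mod 2279)
3^4 ≡ 9^2 = 81 ≡ 81 (mod 2279)
3^8 ≡ 81^2 = 6561 ≡ 2003 (mod 2279)
3^16 ≡ 2003^2 = 4012009 ≡ 969 (mod 2279)
3^32 ≡ 969^2 = 938961 ≡ 13 (mod 2279)
3^64 ≡ 13^2 = 169 ≡ 169 (mod 2279)
3^128 ≡ 169^2 = 28561 ≡ 1213 (mod 2279)
3^256 ≡ 1213^2 = 1471369 ≡ 1414 (mod 2279)
3^512 ≡ 1414^2 = 1999396 ≡ 713 (mod 2279)
3^1024 ≡ 713^2 = 508369 ≡ 152 (mod 2279)
3^2048 ≡ 152^2 = 23104 ≡ 314 (mod 2279)
2278 = 2048 + 128 + 64 + 32 + 4 + 2 in binary powers of 2.
So 3^2278 ≡ 314 · 1213 · 169 · 13 · 81 · 9 ≡ 1257 (mod 2279).
Since 1257 ≠ 1, base 3 is a Fermat witness: 2279 is composite.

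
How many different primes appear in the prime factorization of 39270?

39270 = 2 · 19635
19635 = 3 · 6545
6545 = 5 · 1309
1309 = 7 · 187
187 = 11 · 17
39270 = 2 · 3 · 5 · 7 · 11 · 17, which has 6 distinct prime factors.

6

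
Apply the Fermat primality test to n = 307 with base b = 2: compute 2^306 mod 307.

2^1 ≡ 2 (mod 307)
2^2 ≡ 2^2 = 4 ≡ 4 (mod 307)
2^4 ≡ 4^2 = 16 ≡ 16 (mod 307)
2^8 ≡ 16^2 = 256 ≡ 256 (mod 307)
2^16 ≡ 256^2 = 65536 ≡ 145 (mod 307)
2^32 ≡ 145^2 = 21025 ≡ 149 (mod 307)
2^64 ≡ 149^2 = 22201 ≡ 97 (mod 307)
2^128 ≡ 97^2 = 9409 ≡ 199 (mod 307)
2^256 ≡ 199^2 = 39601 ≡ 305 (mod 307)
306 = 256 + 32 + 16 + 2 in binary powers of 2.
So 2^306 ≡ 305 · 149 · 145 · 4 ≡ 1 (mod 307).
Since the result is 1, base 2 gives no evidence that 307 is composite.

1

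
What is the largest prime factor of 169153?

169153 = 47 · 3599
3599 = 59 · 61
61 is prime.
So 169153 = 47 · 59 · 61; the largest prime factor is 61.

61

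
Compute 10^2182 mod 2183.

10^1 ≡ 10 (mod 2183)
10^2 ≡ 10^2 = 100 ≡ 100 (mod 2183)
10^4 ≡ 100^2 = 10000 ≡ 1268 (mod 2183)
10^8 ≡ 1268^2 = 1607824 ≡ 1136 (mod 2183)
10^16 ≡ 1136^2 = 1290496 ≡ 343 (mod 2183)
10^32 ≡ 343^2 = 117649 ≡ 1950 (mod 2183)
10^64 ≡ 1950^2 = 3802500 ≡ 1897 (mod 2183)
10^128 ≡ 1897^2 = 3598609 ≡ 1025 (mod 2183)
10^256 ≡ 1025^2 = 1050625 ≡ 602 (mod 2183)
10^512 ≡ 602^2 = 362404 ≡ 26 (mod 2183)
10^1024 ≡ 26^2 = 676 ≡ 676 (mod 2183)
10^2048 ≡ 676^2 = 456976 ≡ 729 (mod 2183)
2182 = 2048 + 128 + 4 + 2 in binary powers of 2.
So 10^2182 ≡ 729 · 1025 · 1268 · 100 ≡ 972 (mod 2183).
Since 972 ≠ 1, base 10 is a Fermat witness: 2183 is composite.

972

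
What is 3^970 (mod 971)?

1

3^1 ≡ 3 (mod 971)
3^2 ≡ 3^2 = 9 ≡ 9 (mod 971)
3^4 ≡ 9^2 = 81 ≡ 81 (mod 971)
3^8 ≡ 81^2 = 6561 ≡ 735 (mod 971)
3^16 ≡ 735^2 = 540225 ≡ 349 (mod 971)
3^32 ≡ 349^2 = 121801 ≡ 426 (mod 971)
3^64 ≡ 426^2 = 181476 ≡ 870 (mod 971)
3^128 ≡ 870^2 = 756900 ≡ 491 (mod 971)
3^256 ≡ 491^2 = 241081 ≡ 273 (mod 971)
3^512 ≡ 273^2 = 74529 ≡ 733 (mod 971)
970 = 512 + 256 + 128 + 64 + 8 + 2 in binary powers of 2.
So 3^970 ≡ 733 · 273 · 491 · 870 · 735 · 9 ≡ 1 (mod 971).
Since the result is 1, base 3 gives no evidence that 971 is composite.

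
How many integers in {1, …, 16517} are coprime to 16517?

16236

Factor: 16517 = 83 · 199.
φ(16517) = (83−1) · (199−1) = 82 · 198 = 16236.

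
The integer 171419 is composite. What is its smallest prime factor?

23

171419 is odd.
Digit sum 23, not divisible by 3.
Ends in 9: not divisible by 5.
7: 171419 = 7·24488 + 3
11: 171419 = 11·15583 + 6
13: 171419 = 13·13186 + 1
17: 171419 = 17·10083 + 8
19: 171419 = 19·9022 + 1
23: 171419 = 23·7453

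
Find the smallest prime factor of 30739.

59

30739 is odd.
Digit sum 22, not divisible by 3.
Ends in 9: not divisible by 5.
7: 30739 = 7·4391 + 2
11: 30739 = 11·2794 + 5
13: 30739 = 13·2364 + 7
17: 30739 = 17·1808 + 3
19: 30739 = 19·1617 + 16
23: 30739 = 23·1336 + 11
29: 30739 = 29·1059 + 28
31: 30739 = 31·991 + 18
37: 30739 = 37·830 + 29
41: 30739 = 41·749 + 30
43: 30739 = 43·714 + 37
47: 30739 = 47·654 + 1
53: 30739 = 53·579 + 52
59: 30739 = 59·521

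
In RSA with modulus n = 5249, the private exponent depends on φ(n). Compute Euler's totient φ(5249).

5040

Factor: 5249 = 29 · 181.
φ(5249) = (29−1) · (181−1) = 28 · 180 = 5040.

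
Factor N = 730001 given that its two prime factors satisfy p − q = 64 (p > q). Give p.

887

Since p = q + 64, we have 730001 = q(q + 64), so q² + 64q − 730001 = 0.
Discriminant: 64² + 4·730001 = 4096 + 2920004 = 2924100; √2924100 = 1710.
q = (−64 + 1710)/2 = 823, and p = q + 64 = 887.
Check: 823 · 887 = 730001.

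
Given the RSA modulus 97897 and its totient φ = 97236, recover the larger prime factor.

439

φ(n) = (p−1)(q−1) = n − (p+q) + 1, so p + q = 97897 − 97236 + 1 = 662.
p and q are the roots of t² − 662t + 97897 = 0.
Discriminant: 662² − 4·97897 = 438244 − 391588 = 46656; √46656 = 216.
q = (662 − 216)/2 = 223, p = (662 + 216)/2 = 439.
Check: 223 · 439 = 97897.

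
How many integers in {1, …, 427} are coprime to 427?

360

Factor: 427 = 7 · 61.
φ(427) = (7−1) · (61−1) = 6 · 60 = 360.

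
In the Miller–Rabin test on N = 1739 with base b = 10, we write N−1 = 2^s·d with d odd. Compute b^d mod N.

655

1739 − 1 = 1738 = 2^1 · 869, so d = 869.
10^1 ≡ 10 (mod 1739)
10^2 ≡ 10^2 = 100 ≡ 100 (mod 1739)
10^4 ≡ 100^2 = 10000 ≡ 1305 (mod 1739)
10^8 ≡ 1305^2 = 1703025 ≡ 544 (mod 1739)
10^16 ≡ 544^2 = 295936 ≡ 306 (mod 1739)
10^32 ≡ 306^2 = 93636 ≡ 1469 (mod 1739)
10^64 ≡ 1469^2 = 2157961 ≡ 1601 (mod 1739)
10^128 ≡ 1601^2 = 2563201 ≡ 1654 (mod 1739)
10^256 ≡ 1654^2 = 2735716 ≡ 269 (mod 1739)
10^512 ≡ 269^2 = 72361 ≡ 1062 (mod 1739)
869 = 512 + 256 + 64 + 32 + 4 + 1 in binary powers of 2.
So 10^869 ≡ 1062 · 269 · 1601 · 1469 · 1305 · 10 ≡ 655 (mod 1739).
Squaring chain: 655; never reaches −1, so base 10 is a Miller–Rabin witness that 1739 is composite.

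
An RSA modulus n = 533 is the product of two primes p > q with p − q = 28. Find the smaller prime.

13

Since p = q + 28, we have 533 = q(q + 28), so q² + 28q − 533 = 0.
Discriminant: 28² + 4·533 = 784 + 2132 = 2916; √2916 = 54.
q = (−28 + 54)/2 = 13, and p = q + 28 = 41.
Check: 13 · 41 = 533.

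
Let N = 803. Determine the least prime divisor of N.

11

803 is odd.
Digit sum 11, not divisible by 3.
Ends in 3: not divisible by 5.
7: 803 = 7·114 + 5
11: 803 = 11·73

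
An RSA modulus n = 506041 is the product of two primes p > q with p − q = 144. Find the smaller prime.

643

Since p = q + 144, we have 506041 = q(q + 144), so q² + 144q − 506041 = 0.
Discriminant: 144² + 4·506041 = 20736 + 2024164 = 2044900; √2044900 = 1430.
q = (−144 + 1430)/2 = 643, and p = q + 144 = 787.
Check: 643 · 787 = 506041.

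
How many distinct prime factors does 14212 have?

4

14212 = 2^2 · 3553
3553 = 11 · 323
323 = 17 · 19
14212 = 2^2 · 11 · 17 · 19, which has 4 distinct prime factors.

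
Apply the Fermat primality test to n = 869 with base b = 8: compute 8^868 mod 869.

368

8^1 ≡ 8 (mod 869)
8^2 ≡ 8^2 = 64 ≡ 64 (mod 869)
8^4 ≡ 64^2 = 4096 ≡ 620 (mod 869)
8^8 ≡ 620^2 = 384400 ≡ 302 (mod 869)
8^16 ≡ 302^2 = 91204 ≡ 828 (mod 869)
8^32 ≡ 828^2 = 685584 ≡ 812 (mod 869)
8^64 ≡ 812^2 = 659344 ≡ 642 (mod 869)
8^128 ≡ 642^2 = 412164 ≡ 258 (mod 869)
8^256 ≡ 258^2 = 66564 ≡ 520 (mod 869)
8^512 ≡ 520^2 = 270400 ≡ 141 (mod 869)
868 = 512 + 256 + 64 + 32 + 4 in binary powers of 2.
So 8^868 ≡ 141 · 520 · 642 · 812 · 620 ≡ 368 (mod 869).
Since 368 ≠ 1, base 8 is a Fermat witness: 869 is composite.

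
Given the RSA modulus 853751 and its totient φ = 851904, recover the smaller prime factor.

φ(n) = (p−1)(q−1) = n − (p+q) + 1, so p + q = 853751 − 851904 + 1 = 1848.
p and q are the roots of t² − 1848t + 853751 = 0.
Discriminant: 1848² − 4·853751 = 3415104 − 3415004 = 100; √100 = 10.
q = (1848 − 10)/2 = 919, p = (1848 + 10)/2 = 929.
Check: 919 · 929 = 853751.

919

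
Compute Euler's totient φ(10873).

Factor: 10873 = 83 · 131.
φ(10873) = (83−1) · (131−1) = 82 · 130 = 10660.

10660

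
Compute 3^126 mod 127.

3^1 ≡ 3 (mod 127)
3^2 ≡ 3^2 = 9 ≡ 9 (mod 127)
3^4 ≡ 9^2 = 81 ≡ 81 (mod 127)
3^8 ≡ 81^2 = 6561 ≡ 84 (mod 127)
3^16 ≡ 84^2 = 7056 ≡ 71 (mod 127)
3^32 ≡ 71^2 = 5041 ≡ 88 (mod 127)
3^64 ≡ 88^2 = 7744 ≡ 124 (mod 127)
126 = 64 + 32 + 16 + 8 + 4 + 2 in binary powers of 2.
So 3^126 ≡ 124 · 88 · 71 · 84 · 81 · 9 ≡ 1 (mod 127).
Since the result is 1, base 3 gives no evidence that 127 is composite.

1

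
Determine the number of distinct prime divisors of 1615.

3

1615 = 5 · 323
323 = 17 · 19
1615 = 5 · 17 · 19, which has 3 distinct prime factors.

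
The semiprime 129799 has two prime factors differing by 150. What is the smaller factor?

Since p = q + 150, we have 129799 = q(q + 150), so q² + 150q − 129799 = 0.
Discriminant: 150² + 4·129799 = 22500 + 519196 = 541696; √541696 = 736.
q = (−150 + 736)/2 = 293, and p = q + 150 = 443.
Check: 293 · 443 = 129799.

293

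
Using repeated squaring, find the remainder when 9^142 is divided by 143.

9^1 ≡ 9 (mod 143)
9^2 ≡ 9^2 = 81 ≡ 81 (mod 143)
9^4 ≡ 81^2 = 6561 ≡ 126 (mod 143)
9^8 ≡ 126^2 = 15876 ≡ 3 (mod 143)
9^16 ≡ 3^2 = 9 ≡ 9 (mod 143)
9^32 ≡ 9^2 = 81 ≡ 81 (mod 143)
9^64 ≡ 81^2 = 6561 ≡ 126 (mod 143)
9^128 ≡ 126^2 = 15876 ≡ 3 (mod 143)
142 = 128 + 8 + 4 + 2 in binary powers of 2.
So 9^142 ≡ 3 · 3 · 126 · 81 ≡ 48 (mod 143).
Since 48 ≠ 1, base 9 is a Fermat witness: 143 is composite.

48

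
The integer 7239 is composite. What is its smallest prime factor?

3

7239 is odd.
Digit sum 21, divisible by 3.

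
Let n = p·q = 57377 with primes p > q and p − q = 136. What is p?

Since p = q + 136, we have 57377 = q(q + 136), so q² + 136q − 57377 = 0.
Discriminant: 136² + 4·57377 = 18496 + 229508 = 248004; √248004 = 498.
q = (−136 + 498)/2 = 181, and p = q + 136 = 317.
Check: 181 · 317 = 57377.

317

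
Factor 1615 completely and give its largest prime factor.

1615 = 5 · 323
323 = 17 · 19
19 is prime.
So 1615 = 5 · 17 · 19; the largest prime factor is 19.

19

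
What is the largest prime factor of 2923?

2923 = 37 · 79
79 is prime.
So 2923 = 37 · 79; the largest prime factor is 79.

79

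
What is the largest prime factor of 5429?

5429 = 61 · 89
89 is prime.
So 5429 = 61 · 89; the largest prime factor is 89.

89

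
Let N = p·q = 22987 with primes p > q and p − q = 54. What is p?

181

Since p = q + 54, we have 22987 = q(q + 54), so q² + 54q − 22987 = 0.
Discriminant: 54² + 4·22987 = 2916 + 91948 = 94864; √94864 = 308.
q = (−54 + 308)/2 = 127, and p = q + 54 = 181.
Check: 127 · 181 = 22987.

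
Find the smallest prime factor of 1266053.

29

1266053 is odd.
Digit sum 23, not divisible by 3.
Ends in 3: not divisible by 5.
7: 1266053 = 7·180864 + 5
11: 1266053 = 11·115095 + 8
13: 1266053 = 13·97388 + 9
17: 1266053 = 17·74473 + 12
19: 1266053 = 19·66634 + 7
23: 1266053 = 23·55045 + 18
29: 1266053 = 29·43657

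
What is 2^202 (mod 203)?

93

2^1 ≡ 2 (mod 203)
2^2 ≡ 2^2 = 4 ≡ 4 (mod 203)
2^4 ≡ 4^2 = 16 ≡ 16 (mod 203)
2^8 ≡ 16^2 = 256 ≡ 53 (mod 203)
2^16 ≡ 53^2 = 2809 ≡ 170 (mod 203)
2^32 ≡ 170^2 = 28900 ≡ 74 (mod 203)
2^64 ≡ 74^2 = 5476 ≡ 198 (mod 203)
2^128 ≡ 198^2 = 39204 ≡ 25 (mod 203)
202 = 128 + 64 + 8 + 2 in binary powers of 2.
So 2^202 ≡ 25 · 198 · 53 · 4 ≡ 93 (mod 203).
Since 93 ≠ 1, base 2 is a Fermat witness: 203 is composite.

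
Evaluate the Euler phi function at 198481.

187680

Factor: 198481 = 41 · 47 · 103.
φ(198481) = (41−1) · (47−1) · (103−1) = 40 · 46 · 102 = 187680.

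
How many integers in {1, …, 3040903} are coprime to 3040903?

2978040

Factor: 3040903 = 131 · 139 · 167.
φ(3040903) = (131−1) · (139−1) · (167−1) = 130 · 138 · 166 = 2978040.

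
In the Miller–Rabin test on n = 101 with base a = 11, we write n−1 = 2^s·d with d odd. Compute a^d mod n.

101 − 1 = 100 = 2^2 · 25, so d = 25.
11^1 ≡ 11 (mod 101)
11^2 ≡ 11^2 = 121 ≡ 20 (mod 101)
11^4 ≡ 20^2 = 400 ≡ 97 (mod 101)
11^8 ≡ 97^2 = 9409 ≡ 16 (mod 101)
11^16 ≡ 16^2 = 256 ≡ 54 (mod 101)
25 = 16 + 8 + 1 in binary powers of 2.
So 11^25 ≡ 54 · 16 · 11 ≡ 10 (mod 101).
Squaring chain: 10 → 100; reaches −1, so base 11 does not prove 101 composite.

10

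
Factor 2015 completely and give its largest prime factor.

2015 = 5 · 403
403 = 13 · 31
31 is prime.
So 2015 = 5 · 13 · 31; the largest prime factor is 31.

31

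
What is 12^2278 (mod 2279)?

1543

12^1 ≡ 12 (mod 2279)
12^2 ≡ 12^2 = 144 ≡ 144 (mod 2279)
12^4 ≡ 144^2 = 20736 ≡ 225 (mod 2279)
12^8 ≡ 225^2 = 50625 ≡ 487 (mod 2279)
12^16 ≡ 487^2 = 237169 ≡ 153 (mod 2279)
12^32 ≡ 153^2 = 23409 ≡ 619 (mod 2279)
12^64 ≡ 619^2 = 383161 ≡ 289 (mod 2279)
12^128 ≡ 289^2 = 83521 ≡ 1477 (mod 2279)
12^256 ≡ 1477^2 = 2181529 ≡ 526 (mod 2279)
12^512 ≡ 526^2 = 276676 ≡ 917 (mod 2279)
12^1024 ≡ 917^2 = 840889 ≡ 2217 (mod 2279)
12^2048 ≡ 2217^2 = 4915089 ≡ 1565 (mod 2279)
2278 = 2048 + 128 + 64 + 32 + 4 + 2 in binary powers of 2.
So 12^2278 ≡ 1565 · 1477 · 289 · 619 · 225 · 144 ≡ 1543 (mod 2279).
Since 1543 ≠ 1, base 12 is a Fermat witness: 2279 is composite.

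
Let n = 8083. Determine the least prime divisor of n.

8083 is odd.
Digit sum 19, not divisible by 3.
Ends in 3: not divisible by 5.
7: 8083 = 7·1154 + 5
11: 8083 = 11·734 + 9
13: 8083 = 13·621 + 10
17: 8083 = 17·475 + 8
19: 8083 = 19·425 + 8
23: 8083 = 23·351 + 10
29: 8083 = 29·278 + 21
31: 8083 = 31·260 + 23
37: 8083 = 37·218 + 17
41: 8083 = 41·197 + 6
43: 8083 = 43·187 + 42
47: 8083 = 47·171 + 46
53: 8083 = 53·152 + 27
59: 8083 = 59·137

59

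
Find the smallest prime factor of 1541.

1541 is odd.
Digit sum 11, not divisible by 3.
Ends in 1: not divisible by 5.
7: 1541 = 7·220 + 1
11: 1541 = 11·140 + 1
13: 1541 = 13·118 + 7
17: 1541 = 17·90 + 11
19: 1541 = 19·81 + 2
23: 1541 = 23·67

23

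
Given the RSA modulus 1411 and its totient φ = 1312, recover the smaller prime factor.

φ(n) = (p−1)(q−1) = n − (p+q) + 1, so p + q = 1411 − 1312 + 1 = 100.
p and q are the roots of t² − 100t + 1411 = 0.
Discriminant: 100² − 4·1411 = 10000 − 5644 = 4356; √4356 = 66.
q = (100 − 66)/2 = 17, p = (100 + 66)/2 = 83.
Check: 17 · 83 = 1411.

17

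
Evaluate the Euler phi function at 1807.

Factor: 1807 = 13 · 139.
φ(1807) = (13−1) · (139−1) = 12 · 138 = 1656.

1656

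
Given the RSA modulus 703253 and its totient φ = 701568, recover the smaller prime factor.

φ(n) = (p−1)(q−1) = n − (p+q) + 1, so p + q = 703253 − 701568 + 1 = 1686.
p and q are the roots of t² − 1686t + 703253 = 0.
Discriminant: 1686² − 4·703253 = 2842596 − 2813012 = 29584; √29584 = 172.
q = (1686 − 172)/2 = 757, p = (1686 + 172)/2 = 929.
Check: 757 · 929 = 703253.

757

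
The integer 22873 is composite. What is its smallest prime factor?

22873 is odd.
Digit sum 22, not divisible by 3.
Ends in 3: not divisible by 5.
7: 22873 = 7·3267 + 4
11: 22873 = 11·2079 + 4
13: 22873 = 13·1759 + 6
17: 22873 = 17·1345 + 8
19: 22873 = 19·1203 + 16
23: 22873 = 23·994 + 11
29: 22873 = 29·788 + 21
31: 22873 = 31·737 + 26
37: 22873 = 37·618 + 7
41: 22873 = 41·557 + 36
43: 22873 = 43·531 + 40
47: 22873 = 47·486 + 31
53: 22873 = 53·431 + 30
59: 22873 = 59·387 + 40
61: 22873 = 61·374 + 59
67: 22873 = 67·341 + 26
71: 22873 = 71·322 + 11
73: 22873 = 73·313 + 24
79: 22873 = 79·289 + 42
83: 22873 = 83·275 + 48
89: 22873 = 89·257

89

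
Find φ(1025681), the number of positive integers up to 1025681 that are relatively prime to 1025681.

990288

Factor: 1025681 = 47 · 139 · 157.
φ(1025681) = (47−1) · (139−1) · (157−1) = 46 · 138 · 156 = 990288.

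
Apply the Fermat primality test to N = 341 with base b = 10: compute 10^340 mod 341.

67

10^1 ≡ 10 (mod 341)
10^2 ≡ 10^2 = 100 ≡ 100 (mod 341)
10^4 ≡ 100^2 = 10000 ≡ 111 (mod 341)
10^8 ≡ 111^2 = 12321 ≡ 45 (mod 341)
10^16 ≡ 45^2 = 2025 ≡ 320 (mod 341)
10^32 ≡ 320^2 = 102400 ≡ 100 (mod 341)
10^64 ≡ 100^2 = 10000 ≡ 111 (mod 341)
10^128 ≡ 111^2 = 12321 ≡ 45 (mod 341)
10^256 ≡ 45^2 = 2025 ≡ 320 (mod 341)
340 = 256 + 64 + 16 + 4 in binary powers of 2.
So 10^340 ≡ 320 · 111 · 320 · 111 ≡ 67 (mod 341).
Since 67 ≠ 1, base 10 is a Fermat witness: 341 is composite.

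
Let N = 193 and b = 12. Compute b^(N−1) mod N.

12^1 ≡ 12 (mod 193)
12^2 ≡ 12^2 = 144 ≡ 144 (mod 193)
12^4 ≡ 144^2 = 20736 ≡ 85 (mod 193)
12^8 ≡ 85^2 = 7225 ≡ 84 (mod 193)
12^16 ≡ 84^2 = 7056 ≡ 108 (mod 193)
12^32 ≡ 108^2 = 11664 ≡ 84 (mod 193)
12^64 ≡ 84^2 = 7056 ≡ 108 (mod 193)
12^128 ≡ 108^2 = 11664 ≡ 84 (mod 193)
192 = 128 + 64 in binary powers of 2.
So 12^192 ≡ 84 · 108 ≡ 1 (mod 193).
Since the result is 1, base 12 gives no evidence that 193 is composite.

1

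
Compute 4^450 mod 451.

4^1 ≡ 4 (mod 451)
4^2 ≡ 4^2 = 16 ≡ 16 (mod 451)
4^4 ≡ 16^2 = 256 ≡ 256 (mod 451)
4^8 ≡ 256^2 = 65536 ≡ 141 (mod 451)
4^16 ≡ 141^2 = 19881 ≡ 37 (mod 451)
4^32 ≡ 37^2 = 1369 ≡ 16 (mod 451)
4^64 ≡ 16^2 = 256 ≡ 256 (mod 451)
4^128 ≡ 256^2 = 65536 ≡ 141 (mod 451)
4^256 ≡ 141^2 = 19881 ≡ 37 (mod 451)
450 = 256 + 128 + 64 + 2 in binary powers of 2.
So 4^450 ≡ 37 · 141 · 256 · 16 ≡ 1 (mod 451).
Since the result is 1, base 4 gives no evidence that 451 is composite.

1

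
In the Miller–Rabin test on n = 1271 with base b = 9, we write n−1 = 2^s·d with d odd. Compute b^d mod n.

893

1271 − 1 = 1270 = 2^1 · 635, so d = 635.
9^1 ≡ 9 (mod 1271)
9^2 ≡ 9^2 = 81 ≡ 81 (mod 1271)
9^4 ≡ 81^2 = 6561 ≡ 206 (mod 1271)
9^8 ≡ 206^2 = 42436 ≡ 493 (mod 1271)
9^16 ≡ 493^2 = 243049 ≡ 288 (mod 1271)
9^32 ≡ 288^2 = 82944 ≡ 329 (mod 1271)
9^64 ≡ 329^2 = 108241 ≡ 206 (mod 1271)
9^128 ≡ 206^2 = 42436 ≡ 493 (mod 1271)
9^256 ≡ 493^2 = 243049 ≡ 288 (mod 1271)
9^512 ≡ 288^2 = 82944 ≡ 329 (mod 1271)
635 = 512 + 64 + 32 + 16 + 8 + 2 + 1 in binary powers of 2.
So 9^635 ≡ 329 · 206 · 329 · 288 · 493 · 81 · 9 ≡ 893 (mod 1271).
Squaring chain: 893; never reaches −1, so base 9 is a Miller–Rabin witness that 1271 is composite.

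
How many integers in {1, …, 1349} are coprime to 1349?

Factor: 1349 = 19 · 71.
φ(1349) = (19−1) · (71−1) = 18 · 70 = 1260.

1260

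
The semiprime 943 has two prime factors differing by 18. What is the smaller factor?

Since p = q + 18, we have 943 = q(q + 18), so q² + 18q − 943 = 0.
Discriminant: 18² + 4·943 = 324 + 3772 = 4096; √4096 = 64.
q = (−18 + 64)/2 = 23, and p = q + 18 = 41.
Check: 23 · 41 = 943.

23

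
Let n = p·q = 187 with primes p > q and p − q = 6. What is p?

Since p = q + 6, we have 187 = q(q + 6), so q² + 6q − 187 = 0.
Discriminant: 6² + 4·187 = 36 + 748 = 784; √784 = 28.
q = (−6 + 28)/2 = 11, and p = q + 6 = 17.
Check: 11 · 17 = 187.

17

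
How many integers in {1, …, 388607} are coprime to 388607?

362880

Factor: 388607 = 19 · 113 · 181.
φ(388607) = (19−1) · (113−1) · (181−1) = 18 · 112 · 180 = 362880.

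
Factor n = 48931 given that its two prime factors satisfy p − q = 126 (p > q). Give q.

Since p = q + 126, we have 48931 = q(q + 126), so q² + 126q − 48931 = 0.
Discriminant: 126² + 4·48931 = 15876 + 195724 = 211600; √211600 = 460.
q = (−126 + 460)/2 = 167, and p = q + 126 = 293.
Check: 167 · 293 = 48931.

167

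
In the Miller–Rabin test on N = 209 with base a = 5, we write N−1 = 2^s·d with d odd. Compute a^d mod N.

209 − 1 = 208 = 2^4 · 13, so d = 13.
5^1 ≡ 5 (mod 209)
5^2 ≡ 5^2 = 25 ≡ 25 (mod 209)
5^4 ≡ 25^2 = 625 ≡ 207 (mod 209)
5^8 ≡ 207^2 = 42849 ≡ 4 (mod 209)
13 = 8 + 4 + 1 in binary powers of 2.
So 5^13 ≡ 4 · 207 · 5 ≡ 169 (mod 209).
Squaring chain: 169 → 137 → 168 → 9; never reaches −1, so base 5 is a Miller–Rabin witness that 209 is composite.

169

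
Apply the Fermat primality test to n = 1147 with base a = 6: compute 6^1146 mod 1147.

6^1 ≡ 6 (mod 1147)
6^2 ≡ 6^2 = 36 ≡ 36 (mod 1147)
6^4 ≡ 36^2 = 1296 ≡ 149 (mod 1147)
6^8 ≡ 149^2 = 22201 ≡ 408 (mod 1147)
6^16 ≡ 408^2 = 166464 ≡ 149 (mod 1147)
6^32 ≡ 149^2 = 22201 ≡ 408 (mod 1147)
6^64 ≡ 408^2 = 166464 ≡ 149 (mod 1147)
6^128 ≡ 149^2 = 22201 ≡ 408 (mod 1147)
6^256 ≡ 408^2 = 166464 ≡ 149 (mod 1147)
6^512 ≡ 149^2 = 22201 ≡ 408 (mod 1147)
6^1024 ≡ 408^2 = 166464 ≡ 149 (mod 1147)
1146 = 1024 + 64 + 32 + 16 + 8 + 2 in binary powers of 2.
So 6^1146 ≡ 149 · 149 · 408 · 149 · 408 · 36 ≡ 776 (mod 1147).
Since 776 ≠ 1, base 6 is a Fermat witness: 1147 is composite.

776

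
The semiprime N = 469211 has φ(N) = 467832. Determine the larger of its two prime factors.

773

φ(n) = (p−1)(q−1) = n − (p+q) + 1, so p + q = 469211 − 467832 + 1 = 1380.
p and q are the roots of t² − 1380t + 469211 = 0.
Discriminant: 1380² − 4·469211 = 1904400 − 1876844 = 27556; √27556 = 166.
q = (1380 − 166)/2 = 607, p = (1380 + 166)/2 = 773.
Check: 607 · 773 = 469211.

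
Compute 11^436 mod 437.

315

11^1 ≡ 11 (mod 437)
11^2 ≡ 11^2 = 121 ≡ 121 (mod 437)
11^4 ≡ 121^2 = 14641 ≡ 220 (mod 437)
11^8 ≡ 220^2 = 48400 ≡ 330 (mod 437)
11^16 ≡ 330^2 = 108900 ≡ 87 (mod 437)
11^32 ≡ 87^2 = 7569 ≡ 140 (mod 437)
11^64 ≡ 140^2 = 19600 ≡ 372 (mod 437)
11^128 ≡ 372^2 = 138384 ≡ 292 (mod 437)
11^256 ≡ 292^2 = 85264 ≡ 49 (mod 437)
436 = 256 + 128 + 32 + 16 + 4 in binary powers of 2.
So 11^436 ≡ 49 · 292 · 140 · 87 · 220 ≡ 315 (mod 437).
Since 315 ≠ 1, base 11 is a Fermat witness: 437 is composite.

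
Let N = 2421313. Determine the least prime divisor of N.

2421313 is odd.
Digit sum 16, not divisible by 3.
Ends in 3: not divisible by 5.
7: 2421313 = 7·345901 + 6
11: 2421313 = 11·220119 + 4
13: 2421313 = 13·186254 + 11
17: 2421313 = 17·142430 + 3
19: 2421313 = 19·127437 + 10
23: 2421313 = 23·105274 + 11
29: 2421313 = 29·83493 + 16
31: 2421313 = 31·78106 + 27
37: 2421313 = 37·65440 + 33
41: 2421313 = 41·59056 + 17
43: 2421313 = 43·56309 + 26
47: 2421313 = 47·51517 + 14
53: 2421313 = 53·45685 + 8
59: 2421313 = 59·41039 + 12
61: 2421313 = 61·39693 + 40
67: 2421313 = 67·36139

67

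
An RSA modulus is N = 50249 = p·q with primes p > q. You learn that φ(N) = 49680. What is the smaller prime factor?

φ(n) = (p−1)(q−1) = n − (p+q) + 1, so p + q = 50249 − 49680 + 1 = 570.
p and q are the roots of t² − 570t + 50249 = 0.
Discriminant: 570² − 4·50249 = 324900 − 200996 = 123904; √123904 = 352.
q = (570 − 352)/2 = 109, p = (570 + 352)/2 = 461.
Check: 109 · 461 = 50249.

109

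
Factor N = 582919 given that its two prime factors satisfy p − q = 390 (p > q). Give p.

Since p = q + 390, we have 582919 = q(q + 390), so q² + 390q − 582919 = 0.
Discriminant: 390² + 4·582919 = 152100 + 2331676 = 2483776; √2483776 = 1576.
q = (−390 + 1576)/2 = 593, and p = q + 390 = 983.
Check: 593 · 983 = 582919.

983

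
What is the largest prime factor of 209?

19

209 = 11 · 19
19 is prime.
So 209 = 11 · 19; the largest prime factor is 19.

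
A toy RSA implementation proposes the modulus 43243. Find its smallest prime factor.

43243 is odd.
Digit sum 16, not divisible by 3.
Ends in 3: not divisible by 5.
7: 43243 = 7·6177 + 4
11: 43243 = 11·3931 + 2
13: 43243 = 13·3326 + 5
17: 43243 = 17·2543 + 12
19: 43243 = 19·2275 + 18
23: 43243 = 23·1880 + 3
29: 43243 = 29·1491 + 4
31: 43243 = 31·1394 + 29
37: 43243 = 37·1168 + 27
41: 43243 = 41·1054 + 29
43: 43243 = 43·1005 + 28
47: 43243 = 47·920 + 3
53: 43243 = 53·815 + 48
59: 43243 = 59·732 + 55
61: 43243 = 61·708 + 55
67: 43243 = 67·645 + 28
71: 43243 = 71·609 + 4
73: 43243 = 73·592 + 27
79: 43243 = 79·547 + 30
83: 43243 = 83·521

83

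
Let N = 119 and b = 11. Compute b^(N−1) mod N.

11^1 ≡ 11 (mod 119)
11^2 ≡ 11^2 = 121 ≡ 2 (mod 119)
11^4 ≡ 2^2 = 4 ≡ 4 (mod 119)
11^8 ≡ 4^2 = 16 ≡ 16 (mod 119)
11^16 ≡ 16^2 = 256 ≡ 18 (mod 119)
11^32 ≡ 18^2 = 324 ≡ 86 (mod 119)
11^64 ≡ 86^2 = 7396 ≡ 18 (mod 119)
118 = 64 + 32 + 16 + 4 + 2 in binary powers of 2.
So 11^118 ≡ 18 · 86 · 18 · 4 · 2 ≡ 25 (mod 119).
Since 25 ≠ 1, base 11 is a Fermat witness: 119 is composite.

25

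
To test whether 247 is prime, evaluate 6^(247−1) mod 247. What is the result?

6^1 ≡ 6 (mod 247)
6^2 ≡ 6^2 = 36 ≡ 36 (mod 247)
6^4 ≡ 36^2 = 1296 ≡ 61 (mod 247)
6^8 ≡ 61^2 = 3721 ≡ 16 (mod 247)
6^16 ≡ 16^2 = 256 ≡ 9 (mod 247)
6^32 ≡ 9^2 = 81 ≡ 81 (mod 247)
6^64 ≡ 81^2 = 6561 ≡ 139 (mod 247)
6^128 ≡ 139^2 = 19321 ≡ 55 (mod 247)
246 = 128 + 64 + 32 + 16 + 4 + 2 in binary powers of 2.
So 6^246 ≡ 55 · 139 · 81 · 9 · 61 · 36 ≡ 64 (mod 247).
Since 64 ≠ 1, base 6 is a Fermat witness: 247 is composite.

64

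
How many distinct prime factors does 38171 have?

38171 = 7^2 · 779
779 = 19 · 41
38171 = 7^2 · 19 · 41, which has 3 distinct prime factors.

3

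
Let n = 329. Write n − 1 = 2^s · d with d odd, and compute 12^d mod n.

329 − 1 = 328 = 2^3 · 41, so d = 41.
12^1 ≡ 12 (mod 329)
12^2 ≡ 12^2 = 144 ≡ 144 (mod 329)
12^4 ≡ 144^2 = 20736 ≡ 9 (mod 329)
12^8 ≡ 9^2 = 81 ≡ 81 (mod 329)
12^16 ≡ 81^2 = 6561 ≡ 310 (mod 329)
12^32 ≡ 310^2 = 96100 ≡ 32 (mod 329)
41 = 32 + 8 + 1 in binary powers of 2.
So 12^41 ≡ 32 · 81 · 12 ≡ 178 (mod 329).
Squaring chain: 178 → 100 → 130; never reaches −1, so base 12 is a Miller–Rabin witness that 329 is composite.

178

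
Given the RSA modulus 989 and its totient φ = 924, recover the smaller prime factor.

23

φ(n) = (p−1)(q−1) = n − (p+q) + 1, so p + q = 989 − 924 + 1 = 66.
p and q are the roots of t² − 66t + 989 = 0.
Discriminant: 66² − 4·989 = 4356 − 3956 = 400; √400 = 20.
q = (66 − 20)/2 = 23, p = (66 + 20)/2 = 43.
Check: 23 · 43 = 989.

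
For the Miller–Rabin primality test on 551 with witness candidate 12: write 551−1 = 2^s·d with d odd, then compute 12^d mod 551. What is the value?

551 − 1 = 550 = 2^1 · 275, so d = 275.
12^1 ≡ 12 (mod 551)
12^2 ≡ 12^2 = 144 ≡ 144 (mod 551)
12^4 ≡ 144^2 = 20736 ≡ 349 (mod 551)
12^8 ≡ 349^2 = 121801 ≡ 30 (mod 551)
12^16 ≡ 30^2 = 900 ≡ 349 (mod 551)
12^32 ≡ 349^2 = 121801 ≡ 30 (mod 551)
12^64 ≡ 30^2 = 900 ≡ 349 (mod 551)
12^128 ≡ 349^2 = 121801 ≡ 30 (mod 551)
12^256 ≡ 30^2 = 900 ≡ 349 (mod 551)
275 = 256 + 16 + 2 + 1 in binary powers of 2.
So 12^275 ≡ 349 · 349 · 144 · 12 ≡ 46 (mod 551).
Squaring chain: 46; never reaches −1, so base 12 is a Miller–Rabin witness that 551 is composite.

46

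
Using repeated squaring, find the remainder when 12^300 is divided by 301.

12^1 ≡ 12 (mod 301)
12^2 ≡ 12^2 = 144 ≡ 144 (mod 301)
12^4 ≡ 144^2 = 20736 ≡ 268 (mod 301)
12^8 ≡ 268^2 = 71824 ≡ 186 (mod 301)
12^16 ≡ 186^2 = 34596 ≡ 282 (mod 301)
12^32 ≡ 282^2 = 79524 ≡ 60 (mod 301)
12^64 ≡ 60^2 = 3600 ≡ 289 (mod 301)
12^128 ≡ 289^2 = 83521 ≡ 144 (mod 301)
12^256 ≡ 144^2 = 20736 ≡ 268 (mod 301)
300 = 256 + 32 + 8 + 4 in binary powers of 2.
So 12^300 ≡ 268 · 60 · 186 · 268 ≡ 64 (mod 301).
Since 64 ≠ 1, base 12 is a Fermat witness: 301 is composite.

64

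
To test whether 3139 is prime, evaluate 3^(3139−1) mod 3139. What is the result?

656

3^1 ≡ 3 (mod 3139)
3^2 ≡ 3^2 = 9 ≡ 9 (mod 3139)
3^4 ≡ 9^2 = 81 ≡ 81 (mod 3139)
3^8 ≡ 81^2 = 6561 ≡ 283 (mod 3139)
3^16 ≡ 283^2 = 80089 ≡ 1614 (mod 3139)
3^32 ≡ 1614^2 = 2604996 ≡ 2765 (mod 3139)
3^64 ≡ 2765^2 = 7645225 ≡ 1760 (mod 3139)
3^128 ≡ 1760^2 = 3097600 ≡ 2546 (mod 3139)
3^256 ≡ 2546^2 = 6482116 ≡ 81 (mod 3139)
3^512 ≡ 81^2 = 6561 ≡ 283 (mod 3139)
3^1024 ≡ 283^2 = 80089 ≡ 1614 (mod 3139)
3^2048 ≡ 1614^2 = 2604996 ≡ 2765 (mod 3139)
3138 = 2048 + 1024 + 64 + 2 in binary powers of 2.
So 3^3138 ≡ 2765 · 1614 · 1760 · 9 ≡ 656 (mod 3139).
Since 656 ≠ 1, base 3 is a Fermat witness: 3139 is composite.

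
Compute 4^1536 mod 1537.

864

4^1 ≡ 4 (mod 1537)
4^2 ≡ 4^2 = 16 ≡ 16 (mod 1537)
4^4 ≡ 16^2 = 256 ≡ 256 (mod 1537)
4^8 ≡ 256^2 = 65536 ≡ 982 (mod 1537)
4^16 ≡ 982^2 = 964324 ≡ 625 (mod 1537)
4^32 ≡ 625^2 = 390625 ≡ 227 (mod 1537)
4^64 ≡ 227^2 = 51529 ≡ 808 (mod 1537)
4^128 ≡ 808^2 = 652864 ≡ 1176 (mod 1537)
4^256 ≡ 1176^2 = 1382976 ≡ 1213 (mod 1537)
4^512 ≡ 1213^2 = 1471369 ≡ 460 (mod 1537)
4^1024 ≡ 460^2 = 211600 ≡ 1031 (mod 1537)
1536 = 1024 + 512 in binary powers of 2.
So 4^1536 ≡ 1031 · 460 ≡ 864 (mod 1537).
Since 864 ≠ 1, base 4 is a Fermat witness: 1537 is composite.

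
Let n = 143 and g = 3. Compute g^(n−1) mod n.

42

3^1 ≡ 3 (mod 143)
3^2 ≡ 3^2 = 9 ≡ 9 (mod 143)
3^4 ≡ 9^2 = 81 ≡ 81 (mod 143)
3^8 ≡ 81^2 = 6561 ≡ 126 (mod 143)
3^16 ≡ 126^2 = 15876 ≡ 3 (mod 143)
3^32 ≡ 3^2 = 9 ≡ 9 (mod 143)
3^64 ≡ 9^2 = 81 ≡ 81 (mod 143)
3^128 ≡ 81^2 = 6561 ≡ 126 (mod 143)
142 = 128 + 8 + 4 + 2 in binary powers of 2.
So 3^142 ≡ 126 · 126 · 81 · 9 ≡ 42 (mod 143).
Since 42 ≠ 1, base 3 is a Fermat witness: 143 is composite.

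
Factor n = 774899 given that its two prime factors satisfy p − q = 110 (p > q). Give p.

Since p = q + 110, we have 774899 = q(q + 110), so q² + 110q − 774899 = 0.
Discriminant: 110² + 4·774899 = 12100 + 3099596 = 3111696; √3111696 = 1764.
q = (−110 + 1764)/2 = 827, and p = q + 110 = 937.
Check: 827 · 937 = 774899.

937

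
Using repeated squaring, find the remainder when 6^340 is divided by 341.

56

6^1 ≡ 6 (mod 341)
6^2 ≡ 6^2 = 36 ≡ 36 (mod 341)
6^4 ≡ 36^2 = 1296 ≡ 273 (mod 341)
6^8 ≡ 273^2 = 74529 ≡ 191 (mod 341)
6^16 ≡ 191^2 = 36481 ≡ 335 (mod 341)
6^32 ≡ 335^2 = 112225 ≡ 36 (mod 341)
6^64 ≡ 36^2 = 1296 ≡ 273 (mod 341)
6^128 ≡ 273^2 = 74529 ≡ 191 (mod 341)
6^256 ≡ 191^2 = 36481 ≡ 335 (mod 341)
340 = 256 + 64 + 16 + 4 in binary powers of 2.
So 6^340 ≡ 335 · 273 · 335 · 273 ≡ 56 (mod 341).
Since 56 ≠ 1, base 6 is a Fermat witness: 341 is composite.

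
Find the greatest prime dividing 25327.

25327 = 19 · 1333
1333 = 31 · 43
43 is prime.
So 25327 = 19 · 31 · 43; the largest prime factor is 43.

43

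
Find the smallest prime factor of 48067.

48067 is odd.
Digit sum 25, not divisible by 3.
Ends in 7: not divisible by 5.
7: 48067 = 7·6866 + 5
11: 48067 = 11·4369 + 8
13: 48067 = 13·3697 + 6
17: 48067 = 17·2827 + 8
19: 48067 = 19·2529 + 16
23: 48067 = 23·2089 + 20
29: 48067 = 29·1657 + 14
31: 48067 = 31·1550 + 17
37: 48067 = 37·1299 + 4
41: 48067 = 41·1172 + 15
43: 48067 = 43·1117 + 36
47: 48067 = 47·1022 + 33
53: 48067 = 53·906 + 49
59: 48067 = 59·814 + 41
61: 48067 = 61·787 + 60
67: 48067 = 67·717 + 28
71: 48067 = 71·677

71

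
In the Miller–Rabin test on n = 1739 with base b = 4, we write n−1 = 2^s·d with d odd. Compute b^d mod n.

1283

1739 − 1 = 1738 = 2^1 · 869, so d = 869.
4^1 ≡ 4 (mod 1739)
4^2 ≡ 4^2 = 16 ≡ 16 (mod 1739)
4^4 ≡ 16^2 = 256 ≡ 256 (mod 1739)
4^8 ≡ 256^2 = 65536 ≡ 1193 (mod 1739)
4^16 ≡ 1193^2 = 1423249 ≡ 747 (mod 1739)
4^32 ≡ 747^2 = 558009 ≡ 1529 (mod 1739)
4^64 ≡ 1529^2 = 2337841 ≡ 625 (mod 1739)
4^128 ≡ 625^2 = 390625 ≡ 1089 (mod 1739)
4^256 ≡ 1089^2 = 1185921 ≡ 1662 (mod 1739)
4^512 ≡ 1662^2 = 2762244 ≡ 712 (mod 1739)
869 = 512 + 256 + 64 + 32 + 4 + 1 in binary powers of 2.
So 4^869 ≡ 712 · 1662 · 625 · 1529 · 256 · 4 ≡ 1283 (mod 1739).
Squaring chain: 1283; never reaches −1, so base 4 is a Miller–Rabin witness that 1739 is composite.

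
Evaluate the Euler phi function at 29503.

Factor: 29503 = 163 · 181.
φ(29503) = (163−1) · (181−1) = 162 · 180 = 29160.

29160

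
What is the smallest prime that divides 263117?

263117 is odd.
Digit sum 20, not divisible by 3.
Ends in 7: not divisible by 5.
7: 263117 = 7·37588 + 1
11: 263117 = 11·23919 + 8
13: 263117 = 13·20239 + 10
17: 263117 = 17·15477 + 8
19: 263117 = 19·13848 + 5
23: 263117 = 23·11439 + 20
29: 263117 = 29·9073

29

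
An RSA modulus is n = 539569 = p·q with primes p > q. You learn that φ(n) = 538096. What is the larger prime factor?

φ(n) = (p−1)(q−1) = n − (p+q) + 1, so p + q = 539569 − 538096 + 1 = 1474.
p and q are the roots of t² − 1474t + 539569 = 0.
Discriminant: 1474² − 4·539569 = 2172676 − 2158276 = 14400; √14400 = 120.
q = (1474 − 120)/2 = 677, p = (1474 + 120)/2 = 797.
Check: 677 · 797 = 539569.

797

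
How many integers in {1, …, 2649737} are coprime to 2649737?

2591680

Factor: 2649737 = 113 · 131 · 179.
φ(2649737) = (113−1) · (131−1) · (179−1) = 112 · 130 · 178 = 2591680.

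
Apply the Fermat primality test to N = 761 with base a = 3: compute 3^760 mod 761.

3^1 ≡ 3 (mod 761)
3^2 ≡ 3^2 = 9 ≡ 9 (mod 761)
3^4 ≡ 9^2 = 81 ≡ 81 (mod 761)
3^8 ≡ 81^2 = 6561 ≡ 473 (mod 761)
3^16 ≡ 473^2 = 223729 ≡ 756 (mod 761)
3^32 ≡ 756^2 = 571536 ≡ 25 (mod 761)
3^64 ≡ 25^2 = 625 ≡ 625 (mod 761)
3^128 ≡ 625^2 = 390625 ≡ 232 (mod 761)
3^256 ≡ 232^2 = 53824 ≡ 554 (mod 761)
3^512 ≡ 554^2 = 306916 ≡ 233 (mod 761)
760 = 512 + 128 + 64 + 32 + 16 + 8 in binary powers of 2.
So 3^760 ≡ 233 · 232 · 625 · 25 · 756 · 473 ≡ 1 (mod 761).
Since the result is 1, base 3 gives no evidence that 761 is composite.

1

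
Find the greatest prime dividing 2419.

59

2419 = 41 · 59
59 is prime.
So 2419 = 41 · 59; the largest prime factor is 59.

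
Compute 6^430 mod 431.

1

6^1 ≡ 6 (mod 431)
6^2 ≡ 6^2 = 36 ≡ 36 (mod 431)
6^4 ≡ 36^2 = 1296 ≡ 3 (mod 431)
6^8 ≡ 3^2 = 9 ≡ 9 (mod 431)
6^16 ≡ 9^2 = 81 ≡ 81 (mod 431)
6^32 ≡ 81^2 = 6561 ≡ 96 (mod 431)
6^64 ≡ 96^2 = 9216 ≡ 165 (mod 431)
6^128 ≡ 165^2 = 27225 ≡ 72 (mod 431)
6^256 ≡ 72^2 = 5184 ≡ 12 (mod 431)
430 = 256 + 128 + 32 + 8 + 4 + 2 in binary powers of 2.
So 6^430 ≡ 12 · 72 · 96 · 9 · 3 · 36 ≡ 1 (mod 431).
Since the result is 1, base 6 gives no evidence that 431 is composite.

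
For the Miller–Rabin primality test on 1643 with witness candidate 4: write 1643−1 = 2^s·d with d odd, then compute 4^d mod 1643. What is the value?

1643 − 1 = 1642 = 2^1 · 821, so d = 821.
4^1 ≡ 4 (mod 1643)
4^2 ≡ 4^2 = 16 ≡ 16 (mod 1643)
4^4 ≡ 16^2 = 256 ≡ 256 (mod 1643)
4^8 ≡ 256^2 = 65536 ≡ 1459 (mod 1643)
4^16 ≡ 1459^2 = 2128681 ≡ 996 (mod 1643)
4^32 ≡ 996^2 = 992016 ≡ 1287 (mod 1643)
4^64 ≡ 1287^2 = 1656369 ≡ 225 (mod 1643)
4^128 ≡ 225^2 = 50625 ≡ 1335 (mod 1643)
4^256 ≡ 1335^2 = 1782225 ≡ 1213 (mod 1643)
4^512 ≡ 1213^2 = 1471369 ≡ 884 (mod 1643)
821 = 512 + 256 + 32 + 16 + 4 + 1 in binary powers of 2.
So 4^821 ≡ 884 · 1213 · 1287 · 996 · 256 · 4 ≡ 779 (mod 1643).
Squaring chain: 779; never reaches −1, so base 4 is a Miller–Rabin witness that 1643 is composite.

779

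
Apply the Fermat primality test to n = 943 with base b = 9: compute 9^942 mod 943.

901

9^1 ≡ 9 (mod 943)
9^2 ≡ 9^2 = 81 ≡ 81 (mod 943)
9^4 ≡ 81^2 = 6561 ≡ 903 (mod 943)
9^8 ≡ 903^2 = 815409 ≡ 657 (mod 943)
9^16 ≡ 657^2 = 431649 ≡ 698 (mod 943)
9^32 ≡ 698^2 = 487204 ≡ 616 (mod 943)
9^64 ≡ 616^2 = 379456 ≡ 370 (mod 943)
9^128 ≡ 370^2 = 136900 ≡ 165 (mod 943)
9^256 ≡ 165^2 = 27225 ≡ 821 (mod 943)
9^512 ≡ 821^2 = 674041 ≡ 739 (mod 943)
942 = 512 + 256 + 128 + 32 + 8 + 4 + 2 in binary powers of 2.
So 9^942 ≡ 739 · 821 · 165 · 616 · 657 · 903 · 81 ≡ 901 (mod 943).
Since 901 ≠ 1, base 9 is a Fermat witness: 943 is composite.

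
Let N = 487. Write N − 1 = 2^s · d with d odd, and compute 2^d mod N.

487 − 1 = 486 = 2^1 · 243, so d = 243.
2^1 ≡ 2 (mod 487)
2^2 ≡ 2^2 = 4 ≡ 4 (mod 487)
2^4 ≡ 4^2 = 16 ≡ 16 (mod 487)
2^8 ≡ 16^2 = 256 ≡ 256 (mod 487)
2^16 ≡ 256^2 = 65536 ≡ 278 (mod 487)
2^32 ≡ 278^2 = 77284 ≡ 338 (mod 487)
2^64 ≡ 338^2 = 114244 ≡ 286 (mod 487)
2^128 ≡ 286^2 = 81796 ≡ 467 (mod 487)
243 = 128 + 64 + 32 + 16 + 2 + 1 in binary powers of 2.
So 2^243 ≡ 467 · 286 · 338 · 278 · 4 · 2 ≡ 1 (mod 487).
Since 2^d ≡ 1 (mod 487), base 2 does not prove 487 composite.

1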